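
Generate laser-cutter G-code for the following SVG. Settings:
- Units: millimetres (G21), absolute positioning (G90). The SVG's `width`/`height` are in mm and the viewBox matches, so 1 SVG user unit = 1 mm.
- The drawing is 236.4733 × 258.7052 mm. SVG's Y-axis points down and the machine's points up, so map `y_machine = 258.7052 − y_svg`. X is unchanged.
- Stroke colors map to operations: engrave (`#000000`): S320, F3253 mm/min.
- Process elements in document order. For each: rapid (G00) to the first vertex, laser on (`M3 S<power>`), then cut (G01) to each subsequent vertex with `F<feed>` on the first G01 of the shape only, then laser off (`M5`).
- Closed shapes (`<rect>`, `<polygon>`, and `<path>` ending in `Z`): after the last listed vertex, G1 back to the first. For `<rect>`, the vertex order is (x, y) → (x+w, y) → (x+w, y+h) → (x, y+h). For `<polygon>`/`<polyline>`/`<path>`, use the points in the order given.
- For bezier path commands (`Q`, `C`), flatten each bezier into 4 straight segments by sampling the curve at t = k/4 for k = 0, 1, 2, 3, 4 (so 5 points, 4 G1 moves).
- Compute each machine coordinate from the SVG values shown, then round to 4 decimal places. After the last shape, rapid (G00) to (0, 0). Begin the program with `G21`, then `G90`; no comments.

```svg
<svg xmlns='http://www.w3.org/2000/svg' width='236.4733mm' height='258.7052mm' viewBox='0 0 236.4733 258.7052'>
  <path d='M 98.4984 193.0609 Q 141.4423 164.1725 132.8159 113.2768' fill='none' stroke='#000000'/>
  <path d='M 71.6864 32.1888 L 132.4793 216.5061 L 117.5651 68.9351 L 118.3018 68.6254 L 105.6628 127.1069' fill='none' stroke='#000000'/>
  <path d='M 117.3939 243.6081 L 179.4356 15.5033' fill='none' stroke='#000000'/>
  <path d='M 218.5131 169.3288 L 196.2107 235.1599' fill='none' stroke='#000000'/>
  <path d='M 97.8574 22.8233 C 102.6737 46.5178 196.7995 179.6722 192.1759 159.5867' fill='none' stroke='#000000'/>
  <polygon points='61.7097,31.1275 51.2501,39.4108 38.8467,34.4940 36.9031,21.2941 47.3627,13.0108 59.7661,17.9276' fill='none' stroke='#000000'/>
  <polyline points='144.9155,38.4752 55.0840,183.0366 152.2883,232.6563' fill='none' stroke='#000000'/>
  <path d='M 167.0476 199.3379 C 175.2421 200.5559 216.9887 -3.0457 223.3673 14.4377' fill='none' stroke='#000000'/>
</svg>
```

1 u = 1 mm; y_m = 258.7052 − y.

[1] `<path>` quadratic bezier, #000000→engrave S320 F3253: (98.4984,65.6443) → (116.7472,81.4640) → (128.5497,100.0345) → (133.9060,121.3560) → (132.8159,145.4284)

[2] `<path>` open polyline, #000000→engrave S320 F3253: (71.6864,226.5164) → (132.4793,42.1991) → (117.5651,189.7701) → (118.3018,190.0798) → (105.6628,131.5983)

[3] `<path>` line segment, #000000→engrave S320 F3253: (117.3939,15.0971) → (179.4356,243.2019)

[4] `<path>` line segment, #000000→engrave S320 F3253: (218.5131,89.3764) → (196.2107,23.5453)

[5] `<path>` cubic bezier, #000000→engrave S320 F3253: (97.8574,235.8819) → (115.2767,201.6920) → (148.5566,151.0827) → (180.0665,108.6822) → (192.1759,99.1185)

[6] `<polygon>` regular polygon, #000000→engrave S320 F3253: (61.7097,227.5777) → (51.2501,219.2944) → (38.8467,224.2112) → (36.9031,237.4111) → (47.3627,245.6944) → (59.7661,240.7776) → (61.7097,227.5777) (closed)

[7] `<polyline>` open polyline, #000000→engrave S320 F3253: (144.9155,220.2300) → (55.0840,75.6686) → (152.2883,26.0489)

[8] `<path>` cubic bezier, #000000→engrave S320 F3253: (167.0476,59.3673) → (178.4076,90.2027) → (195.8884,157.9169) → (213.0287,222.5814) → (223.3673,244.2675)

G21
G90
G00 X98.4984 Y65.6443
M3 S320
G01 X116.7472 Y81.4640 F3253
G01 X128.5497 Y100.0345
G01 X133.9060 Y121.3560
G01 X132.8159 Y145.4284
M5
G00 X71.6864 Y226.5164
M3 S320
G01 X132.4793 Y42.1991 F3253
G01 X117.5651 Y189.7701
G01 X118.3018 Y190.0798
G01 X105.6628 Y131.5983
M5
G00 X117.3939 Y15.0971
M3 S320
G01 X179.4356 Y243.2019 F3253
M5
G00 X218.5131 Y89.3764
M3 S320
G01 X196.2107 Y23.5453 F3253
M5
G00 X97.8574 Y235.8819
M3 S320
G01 X115.2767 Y201.6920 F3253
G01 X148.5566 Y151.0827
G01 X180.0665 Y108.6822
G01 X192.1759 Y99.1185
M5
G00 X61.7097 Y227.5777
M3 S320
G01 X51.2501 Y219.2944 F3253
G01 X38.8467 Y224.2112
G01 X36.9031 Y237.4111
G01 X47.3627 Y245.6944
G01 X59.7661 Y240.7776
G01 X61.7097 Y227.5777
M5
G00 X144.9155 Y220.2300
M3 S320
G01 X55.0840 Y75.6686 F3253
G01 X152.2883 Y26.0489
M5
G00 X167.0476 Y59.3673
M3 S320
G01 X178.4076 Y90.2027 F3253
G01 X195.8884 Y157.9169
G01 X213.0287 Y222.5814
G01 X223.3673 Y244.2675
M5
G00 X0.0000 Y0.0000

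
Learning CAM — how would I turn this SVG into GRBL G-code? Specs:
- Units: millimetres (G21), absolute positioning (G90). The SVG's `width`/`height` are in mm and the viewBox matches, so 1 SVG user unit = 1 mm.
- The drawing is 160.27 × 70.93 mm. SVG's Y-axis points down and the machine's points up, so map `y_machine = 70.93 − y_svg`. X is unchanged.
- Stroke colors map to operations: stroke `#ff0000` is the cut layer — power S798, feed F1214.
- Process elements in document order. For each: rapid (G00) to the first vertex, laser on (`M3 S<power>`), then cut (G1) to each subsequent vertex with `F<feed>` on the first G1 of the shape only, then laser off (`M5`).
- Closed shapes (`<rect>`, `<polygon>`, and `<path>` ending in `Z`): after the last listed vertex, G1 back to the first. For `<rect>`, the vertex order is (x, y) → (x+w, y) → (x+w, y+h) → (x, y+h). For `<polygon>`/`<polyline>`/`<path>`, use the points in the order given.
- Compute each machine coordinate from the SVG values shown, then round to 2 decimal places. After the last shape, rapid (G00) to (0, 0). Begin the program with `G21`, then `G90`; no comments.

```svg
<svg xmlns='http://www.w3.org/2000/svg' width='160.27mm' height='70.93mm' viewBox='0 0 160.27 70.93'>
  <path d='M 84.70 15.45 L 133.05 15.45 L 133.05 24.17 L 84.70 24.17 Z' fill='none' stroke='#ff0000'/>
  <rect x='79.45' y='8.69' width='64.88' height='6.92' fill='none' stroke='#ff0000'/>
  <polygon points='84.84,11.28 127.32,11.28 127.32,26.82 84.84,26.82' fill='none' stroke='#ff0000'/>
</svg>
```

G21
G90
G00 X84.70 Y55.48
M3 S798
G1 X133.05 Y55.48 F1214
G1 X133.05 Y46.76
G1 X84.70 Y46.76
G1 X84.70 Y55.48
M5
G00 X79.45 Y62.24
M3 S798
G1 X144.33 Y62.24 F1214
G1 X144.33 Y55.32
G1 X79.45 Y55.32
G1 X79.45 Y62.24
M5
G00 X84.84 Y59.65
M3 S798
G1 X127.32 Y59.65 F1214
G1 X127.32 Y44.11
G1 X84.84 Y44.11
G1 X84.84 Y59.65
M5
G00 X0.00 Y0.00

viewBox `0 0 160.27 70.93` with mm width/height → 1 unit = 1 mm. Flip: y_m = 70.93 − y_svg.

**Shape 1** — `<path>` rectangle, stroke `#ff0000` → cut (S798, F1214). Machine vertices: (84.70,55.48) → (133.05,55.48) → (133.05,46.76) → (84.70,46.76) → (84.70,55.48). Closed: final G1 returns to the first vertex.

**Shape 2** — `<rect>` rectangle, stroke `#ff0000` → cut (S798, F1214). Machine vertices: (79.45,62.24) → (144.33,62.24) → (144.33,55.32) → (79.45,55.32) → (79.45,62.24). Closed: final G1 returns to the first vertex.

**Shape 3** — `<polygon>` rectangle, stroke `#ff0000` → cut (S798, F1214). Machine vertices: (84.84,59.65) → (127.32,59.65) → (127.32,44.11) → (84.84,44.11) → (84.84,59.65). Closed: final G1 returns to the first vertex.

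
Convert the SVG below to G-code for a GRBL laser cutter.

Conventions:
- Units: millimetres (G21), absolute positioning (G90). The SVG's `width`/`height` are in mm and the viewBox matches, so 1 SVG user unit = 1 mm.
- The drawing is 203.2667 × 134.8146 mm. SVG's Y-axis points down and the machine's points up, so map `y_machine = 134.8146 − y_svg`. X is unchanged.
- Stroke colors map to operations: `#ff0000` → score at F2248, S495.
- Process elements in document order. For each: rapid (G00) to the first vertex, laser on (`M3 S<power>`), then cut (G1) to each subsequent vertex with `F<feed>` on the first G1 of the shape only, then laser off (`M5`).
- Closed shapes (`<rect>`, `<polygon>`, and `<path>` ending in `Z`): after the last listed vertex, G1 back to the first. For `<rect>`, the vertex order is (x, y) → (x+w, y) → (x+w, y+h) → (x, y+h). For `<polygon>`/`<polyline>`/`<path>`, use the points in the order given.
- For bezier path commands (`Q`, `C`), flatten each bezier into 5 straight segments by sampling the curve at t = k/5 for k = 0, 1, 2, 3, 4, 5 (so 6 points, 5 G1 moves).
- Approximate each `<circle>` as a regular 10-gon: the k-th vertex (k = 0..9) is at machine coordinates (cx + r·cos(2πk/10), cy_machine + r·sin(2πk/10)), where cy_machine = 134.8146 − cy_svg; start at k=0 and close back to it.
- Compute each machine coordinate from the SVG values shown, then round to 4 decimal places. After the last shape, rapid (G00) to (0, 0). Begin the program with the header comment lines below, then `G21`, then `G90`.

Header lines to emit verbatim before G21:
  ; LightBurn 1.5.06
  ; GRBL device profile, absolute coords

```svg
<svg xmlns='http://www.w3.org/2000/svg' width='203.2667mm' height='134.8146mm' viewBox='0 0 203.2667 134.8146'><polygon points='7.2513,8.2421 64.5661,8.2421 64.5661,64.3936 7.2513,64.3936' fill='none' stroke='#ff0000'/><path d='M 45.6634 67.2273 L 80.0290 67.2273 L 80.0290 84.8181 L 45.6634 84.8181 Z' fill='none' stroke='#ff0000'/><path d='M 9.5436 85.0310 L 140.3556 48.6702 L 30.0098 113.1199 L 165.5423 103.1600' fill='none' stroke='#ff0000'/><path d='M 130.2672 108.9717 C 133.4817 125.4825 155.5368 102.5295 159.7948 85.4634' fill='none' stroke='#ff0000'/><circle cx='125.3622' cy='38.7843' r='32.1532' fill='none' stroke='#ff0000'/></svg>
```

; LightBurn 1.5.06
; GRBL device profile, absolute coords
G21
G90
G00 X7.2513 Y126.5725
M3 S495
G1 X64.5661 Y126.5725 F2248
G1 X64.5661 Y70.4210
G1 X7.2513 Y70.4210
G1 X7.2513 Y126.5725
M5
G00 X45.6634 Y67.5873
M3 S495
G1 X80.0290 Y67.5873 F2248
G1 X80.0290 Y49.9965
G1 X45.6634 Y49.9965
G1 X45.6634 Y67.5873
M5
G00 X9.5436 Y49.7836
M3 S495
G1 X140.3556 Y86.1444 F2248
G1 X30.0098 Y21.6947
G1 X165.5423 Y31.6546
M5
G00 X130.2672 Y25.8429
M3 S495
G1 X134.1637 Y20.3093 F2248
G1 X140.8233 Y22.0701
G1 X148.4874 Y28.9486
G1 X155.3974 Y38.7679
G1 X159.7948 Y49.3512
M5
G00 X157.5154 Y96.0303
M3 S495
G1 X151.3747 Y114.9295 F2248
G1 X135.2981 Y126.6098
G1 X115.4263 Y126.6098
G1 X99.3497 Y114.9295
G1 X93.2090 Y96.0303
G1 X99.3497 Y77.1311
G1 X115.4263 Y65.4508
G1 X135.2981 Y65.4508
G1 X151.3747 Y77.1311
G1 X157.5154 Y96.0303
M5
G00 X0.0000 Y0.0000

viewBox `0 0 203.2667 134.8146` with mm width/height → 1 unit = 1 mm. Flip: y_m = 134.8146 − y_svg.

**Shape 1** — `<polygon>` rectangle, stroke `#ff0000` → score (S495, F2248). Machine vertices: (7.2513,126.5725) → (64.5661,126.5725) → (64.5661,70.4210) → (7.2513,70.4210) → (7.2513,126.5725). Closed: final G1 returns to the first vertex.

**Shape 2** — `<path>` rectangle, stroke `#ff0000` → score (S495, F2248). Machine vertices: (45.6634,67.5873) → (80.0290,67.5873) → (80.0290,49.9965) → (45.6634,49.9965) → (45.6634,67.5873). Closed: final G1 returns to the first vertex.

**Shape 3** — `<path>` open polyline, stroke `#ff0000` → score (S495, F2248). Machine vertices: (9.5436,49.7836) → (140.3556,86.1444) → (30.0098,21.6947) → (165.5423,31.6546). Open path.

**Shape 4** — `<path>` cubic bezier, stroke `#ff0000` → score (S495, F2248). Control points (SVG): P0=(130.2672,108.9717), P1=(133.4817,125.4825), P2=(155.5368,102.5295), P3=(159.7948,85.4634); sampled at t=k/5. Machine vertices: (130.2672,25.8429) → (134.1637,20.3093) → (140.8233,22.0701) → (148.4874,28.9486) → (155.3974,38.7679) → (159.7948,49.3512). Open path.

**Shape 5** — `<circle>` circle, stroke `#ff0000` → score (S495, F2248). Machine vertices: (157.5154,96.0303) → (151.3747,114.9295) → (135.2981,126.6098) → (115.4263,126.6098) → (99.3497,114.9295) → (93.2090,96.0303) → (99.3497,77.1311) → (115.4263,65.4508) → (135.2981,65.4508) → (151.3747,77.1311) → (157.5154,96.0303). Closed: final G1 returns to the first vertex.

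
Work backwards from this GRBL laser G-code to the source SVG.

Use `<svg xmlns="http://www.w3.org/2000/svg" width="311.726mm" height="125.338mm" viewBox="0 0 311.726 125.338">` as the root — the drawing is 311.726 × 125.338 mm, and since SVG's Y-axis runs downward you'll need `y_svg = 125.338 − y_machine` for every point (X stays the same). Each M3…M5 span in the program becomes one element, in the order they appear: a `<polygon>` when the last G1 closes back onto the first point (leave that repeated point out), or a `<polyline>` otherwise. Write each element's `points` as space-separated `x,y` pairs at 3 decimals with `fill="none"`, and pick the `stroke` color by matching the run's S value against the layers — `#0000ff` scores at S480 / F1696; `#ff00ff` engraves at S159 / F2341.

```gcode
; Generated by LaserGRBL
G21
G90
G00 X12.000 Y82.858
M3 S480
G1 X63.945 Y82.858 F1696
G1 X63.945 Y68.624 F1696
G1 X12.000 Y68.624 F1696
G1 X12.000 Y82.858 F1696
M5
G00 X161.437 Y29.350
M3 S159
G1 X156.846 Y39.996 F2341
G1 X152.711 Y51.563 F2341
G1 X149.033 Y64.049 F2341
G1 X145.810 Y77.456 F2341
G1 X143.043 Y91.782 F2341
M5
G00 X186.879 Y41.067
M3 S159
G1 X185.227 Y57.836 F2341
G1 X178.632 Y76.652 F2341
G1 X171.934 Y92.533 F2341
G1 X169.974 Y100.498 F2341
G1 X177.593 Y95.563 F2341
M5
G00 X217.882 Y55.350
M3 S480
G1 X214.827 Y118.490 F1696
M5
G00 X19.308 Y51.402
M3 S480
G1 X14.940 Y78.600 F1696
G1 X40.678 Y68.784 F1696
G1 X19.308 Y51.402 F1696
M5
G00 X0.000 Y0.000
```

Each laser-on run becomes one SVG element. Flip Y back into SVG space with y_svg = 125.338 − y_machine.

Run 1: power S480 maps to stroke `#0000ff` (score). The run returns to its start, so emit a `<polygon>` with points (Y-flipped): 12.000,42.480 63.945,42.480 63.945,56.714 12.000,56.714.

Run 2: the run's S159 means `#ff00ff` (engrave). The run is open, so emit a `<polyline>` with points (Y-flipped): 161.437,95.988 156.846,85.342 152.711,73.775 149.033,61.289 145.810,47.882 143.043,33.556.

Run 3: S159 ⇒ engrave layer `#ff00ff`. The run is open, so emit a `<polyline>` with points (Y-flipped): 186.879,84.271 185.227,67.502 178.632,48.686 171.934,32.805 169.974,24.840 177.593,29.775.

Run 4: power S480 maps to stroke `#0000ff` (score). The run is open, so emit a `<polyline>` with points (Y-flipped): 217.882,69.988 214.827,6.848.

Run 5: the run's S480 means `#0000ff` (score). The run returns to its start, so emit a `<polygon>` with points (Y-flipped): 19.308,73.936 14.940,46.738 40.678,56.554.

<svg xmlns="http://www.w3.org/2000/svg" width="311.726mm" height="125.338mm" viewBox="0 0 311.726 125.338">
  <polygon points="12.000,42.480 63.945,42.480 63.945,56.714 12.000,56.714" fill="none" stroke="#0000ff"/>
  <polyline points="161.437,95.988 156.846,85.342 152.711,73.775 149.033,61.289 145.810,47.882 143.043,33.556" fill="none" stroke="#ff00ff"/>
  <polyline points="186.879,84.271 185.227,67.502 178.632,48.686 171.934,32.805 169.974,24.840 177.593,29.775" fill="none" stroke="#ff00ff"/>
  <polyline points="217.882,69.988 214.827,6.848" fill="none" stroke="#0000ff"/>
  <polygon points="19.308,73.936 14.940,46.738 40.678,56.554" fill="none" stroke="#0000ff"/>
</svg>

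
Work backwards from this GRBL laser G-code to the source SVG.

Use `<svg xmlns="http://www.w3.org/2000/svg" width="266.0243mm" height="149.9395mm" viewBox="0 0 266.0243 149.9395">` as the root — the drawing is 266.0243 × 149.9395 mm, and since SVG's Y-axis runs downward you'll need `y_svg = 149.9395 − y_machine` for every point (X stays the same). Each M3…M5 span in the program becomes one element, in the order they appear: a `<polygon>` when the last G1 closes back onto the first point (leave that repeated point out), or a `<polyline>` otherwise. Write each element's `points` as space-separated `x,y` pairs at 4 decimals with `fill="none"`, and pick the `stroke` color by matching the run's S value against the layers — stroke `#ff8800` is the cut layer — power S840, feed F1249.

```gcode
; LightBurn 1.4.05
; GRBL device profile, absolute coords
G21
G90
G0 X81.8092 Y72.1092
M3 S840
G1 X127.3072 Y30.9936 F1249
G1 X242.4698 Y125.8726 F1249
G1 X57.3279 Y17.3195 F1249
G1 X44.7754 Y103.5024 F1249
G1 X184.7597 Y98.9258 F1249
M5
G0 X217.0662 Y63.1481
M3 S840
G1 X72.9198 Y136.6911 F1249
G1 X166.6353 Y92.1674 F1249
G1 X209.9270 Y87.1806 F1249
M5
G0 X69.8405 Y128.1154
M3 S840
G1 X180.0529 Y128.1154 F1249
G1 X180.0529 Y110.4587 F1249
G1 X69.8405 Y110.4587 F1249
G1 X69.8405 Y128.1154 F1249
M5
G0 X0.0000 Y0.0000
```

<svg xmlns="http://www.w3.org/2000/svg" width="266.0243mm" height="149.9395mm" viewBox="0 0 266.0243 149.9395">
  <polyline points="81.8092,77.8303 127.3072,118.9459 242.4698,24.0669 57.3279,132.6200 44.7754,46.4371 184.7597,51.0137" fill="none" stroke="#ff8800"/>
  <polyline points="217.0662,86.7914 72.9198,13.2484 166.6353,57.7721 209.9270,62.7589" fill="none" stroke="#ff8800"/>
  <polygon points="69.8405,21.8241 180.0529,21.8241 180.0529,39.4808 69.8405,39.4808" fill="none" stroke="#ff8800"/>
</svg>

Machine Y-up, SVG Y-down with viewBox height 149.9395, so y_svg = 149.9395 − y_machine; X carries over. Every run uses S840, so all elements get stroke `#ff8800` (cut).

Run 1: The run is open, so emit a `<polyline>` with points (Y-flipped): 81.8092,77.8303 127.3072,118.9459 242.4698,24.0669 57.3279,132.6200 44.7754,46.4371 184.7597,51.0137.

Run 2: The run is open, so emit a `<polyline>` with points (Y-flipped): 217.0662,86.7914 72.9198,13.2484 166.6353,57.7721 209.9270,62.7589.

Run 3: The run returns to its start, so emit a `<polygon>` with points (Y-flipped): 69.8405,21.8241 180.0529,21.8241 180.0529,39.4808 69.8405,39.4808.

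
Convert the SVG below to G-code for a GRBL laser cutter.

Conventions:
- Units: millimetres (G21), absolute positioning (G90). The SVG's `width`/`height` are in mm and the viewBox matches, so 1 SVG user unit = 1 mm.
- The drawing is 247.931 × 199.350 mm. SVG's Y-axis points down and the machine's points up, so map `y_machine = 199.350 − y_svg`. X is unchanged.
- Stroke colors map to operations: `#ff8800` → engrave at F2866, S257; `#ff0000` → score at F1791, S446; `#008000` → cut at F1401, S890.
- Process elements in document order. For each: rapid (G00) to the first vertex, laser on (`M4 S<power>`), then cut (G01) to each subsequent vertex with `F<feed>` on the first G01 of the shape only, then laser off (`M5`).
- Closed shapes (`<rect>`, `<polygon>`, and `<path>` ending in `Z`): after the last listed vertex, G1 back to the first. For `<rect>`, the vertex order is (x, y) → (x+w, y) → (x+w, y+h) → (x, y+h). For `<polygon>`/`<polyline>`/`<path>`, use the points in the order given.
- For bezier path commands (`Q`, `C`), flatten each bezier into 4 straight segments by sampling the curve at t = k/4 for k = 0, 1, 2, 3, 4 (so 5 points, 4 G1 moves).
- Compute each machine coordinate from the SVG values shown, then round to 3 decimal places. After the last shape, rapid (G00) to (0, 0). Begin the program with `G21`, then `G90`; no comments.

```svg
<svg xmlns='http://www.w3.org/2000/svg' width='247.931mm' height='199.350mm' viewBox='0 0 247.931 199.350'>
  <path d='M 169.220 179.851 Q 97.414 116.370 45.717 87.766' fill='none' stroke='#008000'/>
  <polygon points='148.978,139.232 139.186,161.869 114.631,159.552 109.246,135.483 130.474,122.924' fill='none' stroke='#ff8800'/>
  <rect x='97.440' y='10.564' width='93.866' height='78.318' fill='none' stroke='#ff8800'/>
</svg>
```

1 u = 1 mm; y_m = 199.350 − y.

[1] `<path>` quadratic bezier, #008000→cut S890 F1401: (169.220,19.499) → (134.574,49.060) → (102.441,74.261) → (72.822,95.102) → (45.717,111.584)

[2] `<polygon>` regular polygon, #ff8800→engrave S257 F2866: (148.978,60.118) → (139.186,37.481) → (114.631,39.798) → (109.246,63.867) → (130.474,76.426) → (148.978,60.118) (closed)

[3] `<rect>` rectangle, #ff8800→engrave S257 F2866: (97.440,188.786) → (191.306,188.786) → (191.306,110.468) → (97.440,110.468) → (97.440,188.786) (closed)

G21
G90
G00 X169.220 Y19.499
M4 S890
G01 X134.574 Y49.060 F1401
G01 X102.441 Y74.261
G01 X72.822 Y95.102
G01 X45.717 Y111.584
M5
G00 X148.978 Y60.118
M4 S257
G01 X139.186 Y37.481 F2866
G01 X114.631 Y39.798
G01 X109.246 Y63.867
G01 X130.474 Y76.426
G01 X148.978 Y60.118
M5
G00 X97.440 Y188.786
M4 S257
G01 X191.306 Y188.786 F2866
G01 X191.306 Y110.468
G01 X97.440 Y110.468
G01 X97.440 Y188.786
M5
G00 X0.000 Y0.000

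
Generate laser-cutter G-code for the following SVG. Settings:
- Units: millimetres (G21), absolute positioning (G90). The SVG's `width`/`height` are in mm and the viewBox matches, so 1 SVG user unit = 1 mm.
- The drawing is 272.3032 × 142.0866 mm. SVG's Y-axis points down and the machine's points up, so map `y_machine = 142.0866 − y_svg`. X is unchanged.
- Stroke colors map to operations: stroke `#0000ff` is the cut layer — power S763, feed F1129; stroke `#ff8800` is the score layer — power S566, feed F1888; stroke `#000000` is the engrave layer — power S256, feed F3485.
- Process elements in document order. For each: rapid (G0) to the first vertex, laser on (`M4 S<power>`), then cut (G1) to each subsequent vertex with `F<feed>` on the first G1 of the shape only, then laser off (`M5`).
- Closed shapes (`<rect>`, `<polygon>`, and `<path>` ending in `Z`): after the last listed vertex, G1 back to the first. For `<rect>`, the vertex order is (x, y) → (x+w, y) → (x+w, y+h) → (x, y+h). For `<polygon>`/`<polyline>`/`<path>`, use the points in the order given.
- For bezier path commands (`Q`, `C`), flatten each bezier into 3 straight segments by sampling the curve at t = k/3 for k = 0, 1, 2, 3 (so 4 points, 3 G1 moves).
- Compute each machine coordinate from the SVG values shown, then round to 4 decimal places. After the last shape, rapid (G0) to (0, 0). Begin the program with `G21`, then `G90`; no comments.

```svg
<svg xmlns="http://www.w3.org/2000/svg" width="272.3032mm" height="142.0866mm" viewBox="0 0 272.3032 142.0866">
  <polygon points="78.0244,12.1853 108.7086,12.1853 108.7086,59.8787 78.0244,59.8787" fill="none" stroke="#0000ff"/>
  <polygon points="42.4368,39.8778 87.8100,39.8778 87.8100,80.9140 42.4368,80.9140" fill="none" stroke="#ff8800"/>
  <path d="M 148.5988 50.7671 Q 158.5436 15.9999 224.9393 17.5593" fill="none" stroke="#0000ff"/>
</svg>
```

G21
G90
G0 X78.0244 Y129.9013
M4 S763
G1 X108.7086 Y129.9013 F1129
G1 X108.7086 Y82.2079
G1 X78.0244 Y82.2079
G1 X78.0244 Y129.9013
M5
G0 X42.4368 Y102.2088
M4 S566
G1 X87.8100 Y102.2088 F1888
G1 X87.8100 Y61.1726
G1 X42.4368 Y61.1726
G1 X42.4368 Y102.2088
M5
G0 X148.5988 Y91.3195
M4 S763
G1 X161.5010 Y110.4613 F1129
G1 X186.9478 Y121.5306
G1 X224.9393 Y124.5273
M5
G0 X0.0000 Y0.0000

1 u = 1 mm; y_m = 142.0866 − y.

[1] `<polygon>` rectangle, #0000ff→cut S763 F1129: (78.0244,129.9013) → (108.7086,129.9013) → (108.7086,82.2079) → (78.0244,82.2079) → (78.0244,129.9013) (closed)

[2] `<polygon>` rectangle, #ff8800→score S566 F1888: (42.4368,102.2088) → (87.8100,102.2088) → (87.8100,61.1726) → (42.4368,61.1726) → (42.4368,102.2088) (closed)

[3] `<path>` quadratic bezier, #0000ff→cut S763 F1129: (148.5988,91.3195) → (161.5010,110.4613) → (186.9478,121.5306) → (224.9393,124.5273)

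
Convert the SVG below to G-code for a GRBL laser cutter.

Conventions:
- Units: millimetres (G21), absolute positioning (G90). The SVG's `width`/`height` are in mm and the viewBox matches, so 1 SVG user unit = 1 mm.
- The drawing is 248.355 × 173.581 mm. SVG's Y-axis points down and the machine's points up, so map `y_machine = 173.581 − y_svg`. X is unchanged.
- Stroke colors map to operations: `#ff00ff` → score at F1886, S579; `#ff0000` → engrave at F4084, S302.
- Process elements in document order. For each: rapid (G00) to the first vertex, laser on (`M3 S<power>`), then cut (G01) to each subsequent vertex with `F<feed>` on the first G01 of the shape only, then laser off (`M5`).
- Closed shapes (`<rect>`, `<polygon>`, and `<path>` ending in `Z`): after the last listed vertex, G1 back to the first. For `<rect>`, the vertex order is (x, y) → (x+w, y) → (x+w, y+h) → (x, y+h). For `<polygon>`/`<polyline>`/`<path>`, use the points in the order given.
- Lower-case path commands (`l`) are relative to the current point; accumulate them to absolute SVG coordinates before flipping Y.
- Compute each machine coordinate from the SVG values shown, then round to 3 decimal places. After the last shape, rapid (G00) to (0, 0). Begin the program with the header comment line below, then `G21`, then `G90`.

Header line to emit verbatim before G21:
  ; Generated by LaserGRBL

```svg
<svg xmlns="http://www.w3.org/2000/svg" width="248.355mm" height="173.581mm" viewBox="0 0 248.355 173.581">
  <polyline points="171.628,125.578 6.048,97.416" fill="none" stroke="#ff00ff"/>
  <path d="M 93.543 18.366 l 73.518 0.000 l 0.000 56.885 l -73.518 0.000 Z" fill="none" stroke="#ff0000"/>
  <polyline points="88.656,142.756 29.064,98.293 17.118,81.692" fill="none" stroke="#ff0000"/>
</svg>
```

; Generated by LaserGRBL
G21
G90
G00 X171.628 Y48.003
M3 S579
G01 X6.048 Y76.165 F1886
M5
G00 X93.543 Y155.215
M3 S302
G01 X167.061 Y155.215 F4084
G01 X167.061 Y98.330
G01 X93.543 Y98.330
G01 X93.543 Y155.215
M5
G00 X88.656 Y30.825
M3 S302
G01 X29.064 Y75.288 F4084
G01 X17.118 Y91.889
M5
G00 X0.000 Y0.000

viewBox `0 0 248.355 173.581` with mm width/height → 1 unit = 1 mm. Flip: y_m = 173.581 − y_svg.

**Shape 1** — `<polyline>` line segment, stroke `#ff00ff` → score (S579, F1886). Machine vertices: (171.628,48.003) → (6.048,76.165). Open path.

**Shape 2** — `<path>` rectangle, stroke `#ff0000` → engrave (S302, F4084). Machine vertices: (93.543,155.215) → (167.061,155.215) → (167.061,98.330) → (93.543,98.330) → (93.543,155.215). Closed: final G1 returns to the first vertex.

**Shape 3** — `<polyline>` open polyline, stroke `#ff0000` → engrave (S302, F4084). Machine vertices: (88.656,30.825) → (29.064,75.288) → (17.118,91.889). Open path.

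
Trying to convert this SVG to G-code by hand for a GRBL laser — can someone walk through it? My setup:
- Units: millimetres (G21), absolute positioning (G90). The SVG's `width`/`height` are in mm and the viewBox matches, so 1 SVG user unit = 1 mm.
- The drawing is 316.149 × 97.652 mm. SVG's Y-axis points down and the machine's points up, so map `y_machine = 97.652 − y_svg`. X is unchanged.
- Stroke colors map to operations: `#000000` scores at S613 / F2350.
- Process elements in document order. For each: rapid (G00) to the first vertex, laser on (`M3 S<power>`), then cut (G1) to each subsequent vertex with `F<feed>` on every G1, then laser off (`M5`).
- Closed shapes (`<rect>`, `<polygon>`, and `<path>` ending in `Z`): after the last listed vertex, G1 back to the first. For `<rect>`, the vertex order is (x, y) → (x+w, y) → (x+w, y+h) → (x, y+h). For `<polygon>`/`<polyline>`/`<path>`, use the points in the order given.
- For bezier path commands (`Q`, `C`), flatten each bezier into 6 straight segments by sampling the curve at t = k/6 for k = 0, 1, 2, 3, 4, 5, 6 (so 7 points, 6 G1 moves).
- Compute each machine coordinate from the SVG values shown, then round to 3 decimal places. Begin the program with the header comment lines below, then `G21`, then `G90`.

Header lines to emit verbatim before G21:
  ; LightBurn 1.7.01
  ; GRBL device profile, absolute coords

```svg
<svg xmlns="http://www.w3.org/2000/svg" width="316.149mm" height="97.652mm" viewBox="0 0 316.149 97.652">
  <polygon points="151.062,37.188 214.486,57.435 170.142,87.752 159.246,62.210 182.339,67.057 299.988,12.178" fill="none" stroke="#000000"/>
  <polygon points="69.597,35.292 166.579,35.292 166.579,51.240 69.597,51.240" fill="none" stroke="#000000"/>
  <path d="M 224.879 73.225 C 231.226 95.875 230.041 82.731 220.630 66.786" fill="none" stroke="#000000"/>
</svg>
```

1 u = 1 mm; y_m = 97.652 − y.

[1] `<polygon>` closed polygon, #000000→score S613 F2350: (151.062,60.464) → (214.486,40.217) → (170.142,9.900) → (159.246,35.442) → (182.339,30.595) → (299.988,85.474) → (151.062,60.464) (closed)

[2] `<polygon>` rectangle, #000000→score S613 F2350: (69.597,62.360) → (166.579,62.360) → (166.579,46.412) → (69.597,46.412) → (69.597,62.360) (closed)

[3] `<path>` cubic bezier, #000000→score S613 F2350: (224.879,24.427) → (227.422,15.932) → (228.690,12.486) → (228.664,13.173) → (227.325,17.077) → (224.653,23.280) → (220.630,30.866)

; LightBurn 1.7.01
; GRBL device profile, absolute coords
G21
G90
G00 X151.062 Y60.464
M3 S613
G1 X214.486 Y40.217 F2350
G1 X170.142 Y9.900 F2350
G1 X159.246 Y35.442 F2350
G1 X182.339 Y30.595 F2350
G1 X299.988 Y85.474 F2350
G1 X151.062 Y60.464 F2350
M5
G00 X69.597 Y62.360
M3 S613
G1 X166.579 Y62.360 F2350
G1 X166.579 Y46.412 F2350
G1 X69.597 Y46.412 F2350
G1 X69.597 Y62.360 F2350
M5
G00 X224.879 Y24.427
M3 S613
G1 X227.422 Y15.932 F2350
G1 X228.690 Y12.486 F2350
G1 X228.664 Y13.173 F2350
G1 X227.325 Y17.077 F2350
G1 X224.653 Y23.280 F2350
G1 X220.630 Y30.866 F2350
M5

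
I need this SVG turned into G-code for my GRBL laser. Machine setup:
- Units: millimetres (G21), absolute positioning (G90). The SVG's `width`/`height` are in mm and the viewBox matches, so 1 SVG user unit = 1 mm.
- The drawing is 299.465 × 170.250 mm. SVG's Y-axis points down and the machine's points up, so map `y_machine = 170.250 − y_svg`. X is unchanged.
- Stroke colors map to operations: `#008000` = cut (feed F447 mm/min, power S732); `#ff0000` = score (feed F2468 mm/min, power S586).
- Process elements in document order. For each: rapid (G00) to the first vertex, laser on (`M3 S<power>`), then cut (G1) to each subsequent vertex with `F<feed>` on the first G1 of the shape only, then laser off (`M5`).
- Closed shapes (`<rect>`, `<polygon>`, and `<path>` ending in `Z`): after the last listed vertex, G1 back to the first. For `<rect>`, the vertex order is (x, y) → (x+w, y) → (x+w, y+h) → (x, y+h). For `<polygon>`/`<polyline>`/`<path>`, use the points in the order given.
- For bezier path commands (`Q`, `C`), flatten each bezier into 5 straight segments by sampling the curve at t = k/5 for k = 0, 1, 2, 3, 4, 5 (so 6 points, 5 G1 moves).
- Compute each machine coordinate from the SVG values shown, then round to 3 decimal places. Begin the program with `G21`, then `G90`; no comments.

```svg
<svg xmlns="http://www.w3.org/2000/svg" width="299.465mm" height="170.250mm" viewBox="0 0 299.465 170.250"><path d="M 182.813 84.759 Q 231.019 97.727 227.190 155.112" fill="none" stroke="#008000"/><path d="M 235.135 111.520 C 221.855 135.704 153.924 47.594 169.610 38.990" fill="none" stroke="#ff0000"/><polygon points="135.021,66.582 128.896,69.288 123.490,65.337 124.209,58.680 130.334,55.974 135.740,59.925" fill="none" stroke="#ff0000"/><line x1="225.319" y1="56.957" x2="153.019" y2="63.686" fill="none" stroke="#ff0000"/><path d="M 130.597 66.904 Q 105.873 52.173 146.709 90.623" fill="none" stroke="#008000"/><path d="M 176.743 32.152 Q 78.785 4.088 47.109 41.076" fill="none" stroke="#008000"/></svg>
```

1 u = 1 mm; y_m = 170.250 − y.

[1] `<path>` quadratic bezier, #008000→cut S732 F447: (182.813,85.491) → (200.014,78.527) → (213.052,68.010) → (221.928,53.939) → (226.640,36.315) → (227.190,15.138)

[2] `<path>` cubic bezier, #ff0000→score S586 F2468: (235.135,58.730) → (221.715,56.160) → (201.816,71.335) → (182.074,95.048) → (169.126,118.091) → (169.610,131.260)

[3] `<polygon>` regular polygon, #ff0000→score S586 F2468: (135.021,103.668) → (128.896,100.962) → (123.490,104.913) → (124.209,111.570) → (130.334,114.276) → (135.740,110.325) → (135.021,103.668) (closed)

[4] `<line>` line segment, #ff0000→score S586 F2468: (225.319,113.293) → (153.019,106.564)

[5] `<path>` quadratic bezier, #008000→cut S732 F447: (130.597,103.346) → (123.330,107.111) → (121.307,106.622) → (124.530,101.878) → (132.997,92.880) → (146.709,79.627)

[6] `<path>` quadratic bezier, #008000→cut S732 F447: (176.743,138.098) → (140.211,146.722) → (108.982,150.141) → (83.055,148.356) → (62.431,141.367) → (47.109,129.174)

G21
G90
G00 X182.813 Y85.491
M3 S732
G1 X200.014 Y78.527 F447
G1 X213.052 Y68.010
G1 X221.928 Y53.939
G1 X226.640 Y36.315
G1 X227.190 Y15.138
M5
G00 X235.135 Y58.730
M3 S586
G1 X221.715 Y56.160 F2468
G1 X201.816 Y71.335
G1 X182.074 Y95.048
G1 X169.126 Y118.091
G1 X169.610 Y131.260
M5
G00 X135.021 Y103.668
M3 S586
G1 X128.896 Y100.962 F2468
G1 X123.490 Y104.913
G1 X124.209 Y111.570
G1 X130.334 Y114.276
G1 X135.740 Y110.325
G1 X135.021 Y103.668
M5
G00 X225.319 Y113.293
M3 S586
G1 X153.019 Y106.564 F2468
M5
G00 X130.597 Y103.346
M3 S732
G1 X123.330 Y107.111 F447
G1 X121.307 Y106.622
G1 X124.530 Y101.878
G1 X132.997 Y92.880
G1 X146.709 Y79.627
M5
G00 X176.743 Y138.098
M3 S732
G1 X140.211 Y146.722 F447
G1 X108.982 Y150.141
G1 X83.055 Y148.356
G1 X62.431 Y141.367
G1 X47.109 Y129.174
M5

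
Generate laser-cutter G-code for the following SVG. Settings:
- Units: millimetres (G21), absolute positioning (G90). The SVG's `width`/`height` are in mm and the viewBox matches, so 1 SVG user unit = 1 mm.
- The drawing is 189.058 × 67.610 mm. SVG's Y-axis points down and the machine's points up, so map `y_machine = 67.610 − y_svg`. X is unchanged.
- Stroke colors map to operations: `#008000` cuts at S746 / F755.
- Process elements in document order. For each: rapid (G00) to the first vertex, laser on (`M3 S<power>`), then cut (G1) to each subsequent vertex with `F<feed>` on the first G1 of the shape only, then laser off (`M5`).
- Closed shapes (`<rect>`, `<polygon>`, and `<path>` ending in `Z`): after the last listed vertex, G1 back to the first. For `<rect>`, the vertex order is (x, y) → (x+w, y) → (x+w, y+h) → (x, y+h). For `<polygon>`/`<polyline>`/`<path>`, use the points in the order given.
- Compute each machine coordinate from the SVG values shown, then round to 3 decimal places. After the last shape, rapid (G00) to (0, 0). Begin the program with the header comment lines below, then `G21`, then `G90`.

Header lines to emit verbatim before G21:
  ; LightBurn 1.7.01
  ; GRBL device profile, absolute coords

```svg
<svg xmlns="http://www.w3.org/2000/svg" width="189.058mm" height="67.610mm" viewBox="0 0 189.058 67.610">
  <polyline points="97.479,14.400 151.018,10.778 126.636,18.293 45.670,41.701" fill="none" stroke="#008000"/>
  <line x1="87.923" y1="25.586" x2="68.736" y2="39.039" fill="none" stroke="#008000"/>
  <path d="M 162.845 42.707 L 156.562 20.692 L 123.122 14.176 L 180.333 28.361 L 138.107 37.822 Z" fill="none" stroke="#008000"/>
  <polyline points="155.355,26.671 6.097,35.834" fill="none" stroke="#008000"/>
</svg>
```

; LightBurn 1.7.01
; GRBL device profile, absolute coords
G21
G90
G00 X97.479 Y53.210
M3 S746
G1 X151.018 Y56.832 F755
G1 X126.636 Y49.317
G1 X45.670 Y25.909
M5
G00 X87.923 Y42.024
M3 S746
G1 X68.736 Y28.571 F755
M5
G00 X162.845 Y24.903
M3 S746
G1 X156.562 Y46.918 F755
G1 X123.122 Y53.434
G1 X180.333 Y39.249
G1 X138.107 Y29.788
G1 X162.845 Y24.903
M5
G00 X155.355 Y40.939
M3 S746
G1 X6.097 Y31.776 F755
M5
G00 X0.000 Y0.000

Since the viewBox matches the mm dimensions, user units are millimetres directly. The only transform is the Y-flip y_m = 67.610 − y_svg.

Shape 1 is a open polyline drawn with `<polyline>`. Its stroke #008000 means cut at S746, F755. After flipping Y the toolpath is (97.479,53.210) → (151.018,56.832) → (126.636,49.317) → (45.670,25.909).

Shape 2 is a line segment drawn with `<line>`. Its stroke #008000 means cut at S746, F755. After flipping Y the toolpath is (87.923,42.024) → (68.736,28.571).

Shape 3 is a closed polygon drawn with `<path>`. Its stroke #008000 means cut at S746, F755. After flipping Y the toolpath is (162.845,24.903) → (156.562,46.918) → (123.122,53.434) → (180.333,39.249) → (138.107,29.788) → (162.845,24.903), returning to the start.

Shape 4 is a line segment drawn with `<polyline>`. Its stroke #008000 means cut at S746, F755. After flipping Y the toolpath is (155.355,40.939) → (6.097,31.776).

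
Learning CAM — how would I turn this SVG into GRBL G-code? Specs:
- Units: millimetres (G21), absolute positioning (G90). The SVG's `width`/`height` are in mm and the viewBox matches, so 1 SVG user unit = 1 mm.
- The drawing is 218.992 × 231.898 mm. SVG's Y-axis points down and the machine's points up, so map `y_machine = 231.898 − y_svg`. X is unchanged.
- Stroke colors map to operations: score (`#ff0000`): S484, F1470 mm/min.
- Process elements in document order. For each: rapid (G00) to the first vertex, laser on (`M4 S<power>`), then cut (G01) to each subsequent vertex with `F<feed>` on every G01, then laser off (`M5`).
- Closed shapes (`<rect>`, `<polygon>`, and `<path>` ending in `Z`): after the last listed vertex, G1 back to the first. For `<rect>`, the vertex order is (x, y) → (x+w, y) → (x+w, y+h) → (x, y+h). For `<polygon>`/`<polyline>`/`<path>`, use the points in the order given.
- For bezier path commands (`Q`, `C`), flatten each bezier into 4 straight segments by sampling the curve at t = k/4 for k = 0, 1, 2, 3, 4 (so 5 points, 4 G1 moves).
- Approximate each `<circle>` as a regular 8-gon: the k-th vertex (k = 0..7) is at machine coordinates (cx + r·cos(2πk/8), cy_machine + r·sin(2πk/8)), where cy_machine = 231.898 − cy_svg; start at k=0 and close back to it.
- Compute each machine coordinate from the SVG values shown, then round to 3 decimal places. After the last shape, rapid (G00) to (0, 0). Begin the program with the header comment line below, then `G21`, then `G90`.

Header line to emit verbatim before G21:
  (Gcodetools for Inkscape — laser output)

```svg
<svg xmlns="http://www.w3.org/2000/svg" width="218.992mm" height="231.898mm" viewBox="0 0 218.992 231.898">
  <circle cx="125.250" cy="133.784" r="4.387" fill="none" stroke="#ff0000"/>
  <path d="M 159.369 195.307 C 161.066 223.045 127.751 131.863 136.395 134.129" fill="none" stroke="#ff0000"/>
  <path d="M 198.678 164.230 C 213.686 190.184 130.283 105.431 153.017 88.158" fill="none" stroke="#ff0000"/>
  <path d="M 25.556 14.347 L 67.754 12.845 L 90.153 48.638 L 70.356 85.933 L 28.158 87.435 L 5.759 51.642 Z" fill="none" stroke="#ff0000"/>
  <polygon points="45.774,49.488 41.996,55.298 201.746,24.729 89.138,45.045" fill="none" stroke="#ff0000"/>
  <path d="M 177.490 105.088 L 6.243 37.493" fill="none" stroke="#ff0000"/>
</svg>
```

Since the viewBox matches the mm dimensions, user units are millimetres directly. The only transform is the Y-flip y_m = 231.898 − y_svg.

Shape 1 is a circle drawn with `<circle>`. Its stroke #ff0000 means score at S484, F1470. After flipping Y the toolpath is (129.637,98.114) → (128.352,101.216) → (125.250,102.501) → (122.148,101.216) → (120.863,98.114) → (122.148,95.012) → (125.250,93.727) → (128.352,95.012) → (129.637,98.114), returning to the start.

Shape 2 is a cubic bezier drawn with `<path>`. Its stroke #ff0000 means score at S484, F1470. After flipping Y the toolpath is (159.369,36.591) → (155.280,34.767) → (145.277,57.628) → (136.577,85.265) → (136.395,97.769).

Shape 3 is a cubic bezier drawn with `<path>`. Its stroke #ff0000 means score at S484, F1470. After flipping Y the toolpath is (198.678,67.668) → (194.678,66.176) → (172.950,89.494) → (152.671,120.917) → (153.017,143.740).

Shape 4 is a regular polygon drawn with `<path>`. Its stroke #ff0000 means score at S484, F1470. After flipping Y the toolpath is (25.556,217.551) → (67.754,219.053) → (90.153,183.260) → (70.356,145.965) → (28.158,144.463) → (5.759,180.256) → (25.556,217.551), returning to the start.

Shape 5 is a closed polygon drawn with `<polygon>`. Its stroke #ff0000 means score at S484, F1470. After flipping Y the toolpath is (45.774,182.410) → (41.996,176.600) → (201.746,207.169) → (89.138,186.853) → (45.774,182.410), returning to the start.

Shape 6 is a line segment drawn with `<path>`. Its stroke #ff0000 means score at S484, F1470. After flipping Y the toolpath is (177.490,126.810) → (6.243,194.405).

(Gcodetools for Inkscape — laser output)
G21
G90
G00 X129.637 Y98.114
M4 S484
G01 X128.352 Y101.216 F1470
G01 X125.250 Y102.501 F1470
G01 X122.148 Y101.216 F1470
G01 X120.863 Y98.114 F1470
G01 X122.148 Y95.012 F1470
G01 X125.250 Y93.727 F1470
G01 X128.352 Y95.012 F1470
G01 X129.637 Y98.114 F1470
M5
G00 X159.369 Y36.591
M4 S484
G01 X155.280 Y34.767 F1470
G01 X145.277 Y57.628 F1470
G01 X136.577 Y85.265 F1470
G01 X136.395 Y97.769 F1470
M5
G00 X198.678 Y67.668
M4 S484
G01 X194.678 Y66.176 F1470
G01 X172.950 Y89.494 F1470
G01 X152.671 Y120.917 F1470
G01 X153.017 Y143.740 F1470
M5
G00 X25.556 Y217.551
M4 S484
G01 X67.754 Y219.053 F1470
G01 X90.153 Y183.260 F1470
G01 X70.356 Y145.965 F1470
G01 X28.158 Y144.463 F1470
G01 X5.759 Y180.256 F1470
G01 X25.556 Y217.551 F1470
M5
G00 X45.774 Y182.410
M4 S484
G01 X41.996 Y176.600 F1470
G01 X201.746 Y207.169 F1470
G01 X89.138 Y186.853 F1470
G01 X45.774 Y182.410 F1470
M5
G00 X177.490 Y126.810
M4 S484
G01 X6.243 Y194.405 F1470
M5
G00 X0.000 Y0.000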